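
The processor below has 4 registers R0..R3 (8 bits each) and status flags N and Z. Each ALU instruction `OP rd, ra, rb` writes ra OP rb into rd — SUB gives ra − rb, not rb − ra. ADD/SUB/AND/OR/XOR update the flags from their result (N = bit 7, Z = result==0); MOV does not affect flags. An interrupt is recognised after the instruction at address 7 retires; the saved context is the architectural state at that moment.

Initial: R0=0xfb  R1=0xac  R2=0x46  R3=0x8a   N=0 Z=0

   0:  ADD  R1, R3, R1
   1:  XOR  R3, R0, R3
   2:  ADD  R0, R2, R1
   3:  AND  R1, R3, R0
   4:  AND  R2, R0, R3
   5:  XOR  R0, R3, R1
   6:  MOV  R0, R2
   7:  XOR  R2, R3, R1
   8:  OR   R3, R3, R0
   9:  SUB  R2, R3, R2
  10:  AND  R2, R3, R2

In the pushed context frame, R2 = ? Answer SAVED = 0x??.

SAVED = 0x01

after  0: R0=0xfb R1=0x36 R2=0x46 R3=0x8a  N=0 Z=0
after  1: R0=0xfb R1=0x36 R2=0x46 R3=0x71  N=0 Z=0
after  2: R0=0x7c R1=0x36 R2=0x46 R3=0x71  N=0 Z=0
after  3: R0=0x7c R1=0x70 R2=0x46 R3=0x71  N=0 Z=0
after  4: R0=0x7c R1=0x70 R2=0x70 R3=0x71  N=0 Z=0
after  5: R0=0x01 R1=0x70 R2=0x70 R3=0x71  N=0 Z=0
after  6: R0=0x70 R1=0x70 R2=0x70 R3=0x71  N=0 Z=0
after  7: R0=0x70 R1=0x70 R2=0x01 R3=0x71  N=0 Z=0
-- IRQ taken; context saved, return-PC = 8 --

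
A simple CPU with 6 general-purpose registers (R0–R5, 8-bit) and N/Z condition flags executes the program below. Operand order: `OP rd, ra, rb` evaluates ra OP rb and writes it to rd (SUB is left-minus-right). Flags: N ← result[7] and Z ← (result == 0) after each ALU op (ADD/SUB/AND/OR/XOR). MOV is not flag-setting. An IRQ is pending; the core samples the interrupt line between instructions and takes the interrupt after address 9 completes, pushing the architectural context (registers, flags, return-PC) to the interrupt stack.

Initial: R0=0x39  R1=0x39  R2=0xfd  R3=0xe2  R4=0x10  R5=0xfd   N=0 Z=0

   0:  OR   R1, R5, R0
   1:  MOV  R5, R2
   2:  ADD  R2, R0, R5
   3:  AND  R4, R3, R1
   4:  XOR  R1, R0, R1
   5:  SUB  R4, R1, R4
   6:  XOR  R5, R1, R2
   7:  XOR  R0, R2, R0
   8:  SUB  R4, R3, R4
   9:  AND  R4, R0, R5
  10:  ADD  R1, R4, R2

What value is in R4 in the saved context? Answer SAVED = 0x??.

after  0: R0=0x39 R1=0xfd R2=0xfd R3=0xe2 R4=0x10 R5=0xfd  N=1 Z=0
after  1: R0=0x39 R1=0xfd R2=0xfd R3=0xe2 R4=0x10 R5=0xfd  N=1 Z=0
after  2: R0=0x39 R1=0xfd R2=0x36 R3=0xe2 R4=0x10 R5=0xfd  N=0 Z=0
after  3: R0=0x39 R1=0xfd R2=0x36 R3=0xe2 R4=0xe0 R5=0xfd  N=1 Z=0
after  4: R0=0x39 R1=0xc4 R2=0x36 R3=0xe2 R4=0xe0 R5=0xfd  N=1 Z=0
after  5: R0=0x39 R1=0xc4 R2=0x36 R3=0xe2 R4=0xe4 R5=0xfd  N=1 Z=0
after  6: R0=0x39 R1=0xc4 R2=0x36 R3=0xe2 R4=0xe4 R5=0xf2  N=1 Z=0
after  7: R0=0x0f R1=0xc4 R2=0x36 R3=0xe2 R4=0xe4 R5=0xf2  N=0 Z=0
after  8: R0=0x0f R1=0xc4 R2=0x36 R3=0xe2 R4=0xfe R5=0xf2  N=1 Z=0
after  9: R0=0x0f R1=0xc4 R2=0x36 R3=0xe2 R4=0x02 R5=0xf2  N=0 Z=0
-- IRQ taken; context saved, return-PC = 10 --

SAVED = 0x02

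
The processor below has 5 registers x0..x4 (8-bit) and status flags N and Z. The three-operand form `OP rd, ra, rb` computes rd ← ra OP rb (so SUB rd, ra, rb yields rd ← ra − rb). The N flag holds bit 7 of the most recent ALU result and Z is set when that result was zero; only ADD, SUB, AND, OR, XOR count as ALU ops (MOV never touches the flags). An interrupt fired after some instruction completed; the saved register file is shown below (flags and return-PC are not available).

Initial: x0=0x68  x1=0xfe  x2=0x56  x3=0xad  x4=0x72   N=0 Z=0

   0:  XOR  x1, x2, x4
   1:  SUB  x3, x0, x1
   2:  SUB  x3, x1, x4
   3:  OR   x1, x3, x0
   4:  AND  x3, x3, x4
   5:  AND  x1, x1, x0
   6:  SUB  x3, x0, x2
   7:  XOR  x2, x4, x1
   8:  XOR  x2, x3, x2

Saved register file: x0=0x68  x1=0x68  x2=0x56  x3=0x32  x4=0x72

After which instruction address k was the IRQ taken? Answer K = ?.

after  0: x0=0x68 x1=0x24 x2=0x56 x3=0xad x4=0x72  N=0 Z=0
after  1: x0=0x68 x1=0x24 x2=0x56 x3=0x44 x4=0x72  N=0 Z=0
after  2: x0=0x68 x1=0x24 x2=0x56 x3=0xb2 x4=0x72  N=1 Z=0
after  3: x0=0x68 x1=0xfa x2=0x56 x3=0xb2 x4=0x72  N=1 Z=0
after  4: x0=0x68 x1=0xfa x2=0x56 x3=0x32 x4=0x72  N=0 Z=0
after  5: x0=0x68 x1=0x68 x2=0x56 x3=0x32 x4=0x72  N=0 Z=0
-- IRQ taken; context saved, return-PC = 6 --

K = 5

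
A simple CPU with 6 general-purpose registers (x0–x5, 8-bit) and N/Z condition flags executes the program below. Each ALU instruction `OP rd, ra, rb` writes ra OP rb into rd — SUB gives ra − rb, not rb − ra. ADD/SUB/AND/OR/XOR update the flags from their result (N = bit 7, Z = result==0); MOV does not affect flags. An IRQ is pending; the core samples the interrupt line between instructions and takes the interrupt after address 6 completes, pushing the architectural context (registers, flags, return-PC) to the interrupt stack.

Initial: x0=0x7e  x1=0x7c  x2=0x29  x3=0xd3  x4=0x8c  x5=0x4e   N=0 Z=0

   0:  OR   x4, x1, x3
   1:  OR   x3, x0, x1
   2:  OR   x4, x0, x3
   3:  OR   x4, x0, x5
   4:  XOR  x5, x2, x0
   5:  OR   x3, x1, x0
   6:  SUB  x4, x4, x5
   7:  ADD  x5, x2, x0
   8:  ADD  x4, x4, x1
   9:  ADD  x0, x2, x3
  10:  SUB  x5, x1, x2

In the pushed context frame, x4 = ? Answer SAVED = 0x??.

SAVED = 0x27

after  0: x0=0x7e x1=0x7c x2=0x29 x3=0xd3 x4=0xff x5=0x4e  N=1 Z=0
after  1: x0=0x7e x1=0x7c x2=0x29 x3=0x7e x4=0xff x5=0x4e  N=0 Z=0
after  2: x0=0x7e x1=0x7c x2=0x29 x3=0x7e x4=0x7e x5=0x4e  N=0 Z=0
after  3: x0=0x7e x1=0x7c x2=0x29 x3=0x7e x4=0x7e x5=0x4e  N=0 Z=0
after  4: x0=0x7e x1=0x7c x2=0x29 x3=0x7e x4=0x7e x5=0x57  N=0 Z=0
after  5: x0=0x7e x1=0x7c x2=0x29 x3=0x7e x4=0x7e x5=0x57  N=0 Z=0
after  6: x0=0x7e x1=0x7c x2=0x29 x3=0x7e x4=0x27 x5=0x57  N=0 Z=0
-- IRQ taken; context saved, return-PC = 7 --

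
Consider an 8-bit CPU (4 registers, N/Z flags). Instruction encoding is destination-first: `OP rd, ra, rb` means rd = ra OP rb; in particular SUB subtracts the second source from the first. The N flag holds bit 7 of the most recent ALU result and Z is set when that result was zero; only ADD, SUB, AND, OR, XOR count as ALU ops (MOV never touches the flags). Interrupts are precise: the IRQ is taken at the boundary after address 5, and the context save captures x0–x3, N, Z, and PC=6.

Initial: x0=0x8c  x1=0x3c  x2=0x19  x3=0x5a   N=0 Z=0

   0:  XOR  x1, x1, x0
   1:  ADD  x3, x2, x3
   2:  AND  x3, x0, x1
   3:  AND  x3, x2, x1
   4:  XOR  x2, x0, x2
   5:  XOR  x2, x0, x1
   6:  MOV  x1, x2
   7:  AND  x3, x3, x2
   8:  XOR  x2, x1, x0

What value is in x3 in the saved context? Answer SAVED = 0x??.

SAVED = 0x10

after  0: x0=0x8c x1=0xb0 x2=0x19 x3=0x5a  N=1 Z=0
after  1: x0=0x8c x1=0xb0 x2=0x19 x3=0x73  N=0 Z=0
after  2: x0=0x8c x1=0xb0 x2=0x19 x3=0x80  N=1 Z=0
after  3: x0=0x8c x1=0xb0 x2=0x19 x3=0x10  N=0 Z=0
after  4: x0=0x8c x1=0xb0 x2=0x95 x3=0x10  N=1 Z=0
after  5: x0=0x8c x1=0xb0 x2=0x3c x3=0x10  N=0 Z=0
-- IRQ taken; context saved, return-PC = 6 --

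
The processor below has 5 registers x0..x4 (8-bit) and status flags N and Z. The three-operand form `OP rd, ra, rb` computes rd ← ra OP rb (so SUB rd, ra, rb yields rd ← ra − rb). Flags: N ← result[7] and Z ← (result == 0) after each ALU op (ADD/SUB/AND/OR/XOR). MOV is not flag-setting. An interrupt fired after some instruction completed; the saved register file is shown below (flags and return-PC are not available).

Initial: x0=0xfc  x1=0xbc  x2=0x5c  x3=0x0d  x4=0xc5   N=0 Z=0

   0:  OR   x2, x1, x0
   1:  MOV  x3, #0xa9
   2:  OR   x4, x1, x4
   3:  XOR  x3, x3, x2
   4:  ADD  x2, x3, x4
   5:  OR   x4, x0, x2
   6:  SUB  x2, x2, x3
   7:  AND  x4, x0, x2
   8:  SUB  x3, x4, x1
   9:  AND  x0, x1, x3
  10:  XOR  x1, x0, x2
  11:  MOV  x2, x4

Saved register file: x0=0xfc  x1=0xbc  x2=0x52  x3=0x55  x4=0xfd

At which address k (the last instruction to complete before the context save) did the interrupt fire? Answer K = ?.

K = 4

after  0: x0=0xfc x1=0xbc x2=0xfc x3=0x0d x4=0xc5  N=1 Z=0
after  1: x0=0xfc x1=0xbc x2=0xfc x3=0xa9 x4=0xc5  N=1 Z=0
after  2: x0=0xfc x1=0xbc x2=0xfc x3=0xa9 x4=0xfd  N=1 Z=0
after  3: x0=0xfc x1=0xbc x2=0xfc x3=0x55 x4=0xfd  N=0 Z=0
after  4: x0=0xfc x1=0xbc x2=0x52 x3=0x55 x4=0xfd  N=0 Z=0
-- IRQ taken; context saved, return-PC = 5 --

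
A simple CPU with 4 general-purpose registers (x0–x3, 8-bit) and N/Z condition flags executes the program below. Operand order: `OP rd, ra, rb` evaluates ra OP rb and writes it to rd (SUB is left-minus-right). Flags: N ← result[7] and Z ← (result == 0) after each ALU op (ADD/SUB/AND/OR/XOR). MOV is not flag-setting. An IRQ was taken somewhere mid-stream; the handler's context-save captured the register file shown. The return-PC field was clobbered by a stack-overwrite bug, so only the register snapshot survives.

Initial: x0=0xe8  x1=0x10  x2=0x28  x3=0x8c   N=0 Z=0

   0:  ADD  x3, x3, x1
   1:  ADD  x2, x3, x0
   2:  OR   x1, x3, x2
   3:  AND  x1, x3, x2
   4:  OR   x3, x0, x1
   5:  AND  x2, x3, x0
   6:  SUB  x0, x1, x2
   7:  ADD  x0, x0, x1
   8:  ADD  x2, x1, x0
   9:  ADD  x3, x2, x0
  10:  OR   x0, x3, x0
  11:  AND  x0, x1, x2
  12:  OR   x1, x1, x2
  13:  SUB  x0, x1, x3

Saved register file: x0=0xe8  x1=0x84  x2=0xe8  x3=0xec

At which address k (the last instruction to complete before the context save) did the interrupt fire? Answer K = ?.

K = 5

after  0: x0=0xe8 x1=0x10 x2=0x28 x3=0x9c  N=1 Z=0
after  1: x0=0xe8 x1=0x10 x2=0x84 x3=0x9c  N=1 Z=0
after  2: x0=0xe8 x1=0x9c x2=0x84 x3=0x9c  N=1 Z=0
after  3: x0=0xe8 x1=0x84 x2=0x84 x3=0x9c  N=1 Z=0
after  4: x0=0xe8 x1=0x84 x2=0x84 x3=0xec  N=1 Z=0
after  5: x0=0xe8 x1=0x84 x2=0xe8 x3=0xec  N=1 Z=0
-- IRQ taken; context saved, return-PC = 6 --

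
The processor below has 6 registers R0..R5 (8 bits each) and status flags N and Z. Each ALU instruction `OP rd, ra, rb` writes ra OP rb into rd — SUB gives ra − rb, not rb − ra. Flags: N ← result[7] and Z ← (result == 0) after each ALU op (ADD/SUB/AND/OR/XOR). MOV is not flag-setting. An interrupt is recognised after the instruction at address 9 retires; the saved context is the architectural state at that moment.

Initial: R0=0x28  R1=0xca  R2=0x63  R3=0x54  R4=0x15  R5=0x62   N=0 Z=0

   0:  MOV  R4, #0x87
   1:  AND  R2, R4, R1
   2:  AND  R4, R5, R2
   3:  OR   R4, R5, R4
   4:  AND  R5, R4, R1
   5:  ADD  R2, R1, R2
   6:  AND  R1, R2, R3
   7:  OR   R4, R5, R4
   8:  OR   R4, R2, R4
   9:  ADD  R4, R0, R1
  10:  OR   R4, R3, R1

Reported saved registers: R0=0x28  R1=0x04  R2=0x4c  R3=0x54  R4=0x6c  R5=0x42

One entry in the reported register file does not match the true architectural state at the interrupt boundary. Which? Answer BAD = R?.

after  0: R0=0x28 R1=0xca R2=0x63 R3=0x54 R4=0x87 R5=0x62  N=0 Z=0
after  1: R0=0x28 R1=0xca R2=0x82 R3=0x54 R4=0x87 R5=0x62  N=1 Z=0
after  2: R0=0x28 R1=0xca R2=0x82 R3=0x54 R4=0x02 R5=0x62  N=0 Z=0
after  3: R0=0x28 R1=0xca R2=0x82 R3=0x54 R4=0x62 R5=0x62  N=0 Z=0
after  4: R0=0x28 R1=0xca R2=0x82 R3=0x54 R4=0x62 R5=0x42  N=0 Z=0
after  5: R0=0x28 R1=0xca R2=0x4c R3=0x54 R4=0x62 R5=0x42  N=0 Z=0
after  6: R0=0x28 R1=0x44 R2=0x4c R3=0x54 R4=0x62 R5=0x42  N=0 Z=0
after  7: R0=0x28 R1=0x44 R2=0x4c R3=0x54 R4=0x62 R5=0x42  N=0 Z=0
after  8: R0=0x28 R1=0x44 R2=0x4c R3=0x54 R4=0x6e R5=0x42  N=0 Z=0
after  9: R0=0x28 R1=0x44 R2=0x4c R3=0x54 R4=0x6c R5=0x42  N=0 Z=0
-- IRQ taken; context saved, return-PC = 10 --
mismatch: R1: reported 0x04 vs actual 0x44

BAD = R1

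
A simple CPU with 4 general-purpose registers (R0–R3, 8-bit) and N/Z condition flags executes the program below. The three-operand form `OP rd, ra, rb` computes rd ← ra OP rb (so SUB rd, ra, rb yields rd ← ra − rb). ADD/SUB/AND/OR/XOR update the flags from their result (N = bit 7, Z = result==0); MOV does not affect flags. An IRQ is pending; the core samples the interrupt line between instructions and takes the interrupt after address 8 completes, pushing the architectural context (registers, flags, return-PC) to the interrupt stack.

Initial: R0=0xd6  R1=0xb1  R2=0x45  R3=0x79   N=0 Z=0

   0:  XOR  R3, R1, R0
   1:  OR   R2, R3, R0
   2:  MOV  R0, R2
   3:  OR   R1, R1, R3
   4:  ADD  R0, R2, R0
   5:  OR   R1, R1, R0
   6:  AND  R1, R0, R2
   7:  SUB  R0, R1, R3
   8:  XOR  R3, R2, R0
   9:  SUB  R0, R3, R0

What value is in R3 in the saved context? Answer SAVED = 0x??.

after  0: R0=0xd6 R1=0xb1 R2=0x45 R3=0x67  N=0 Z=0
after  1: R0=0xd6 R1=0xb1 R2=0xf7 R3=0x67  N=1 Z=0
after  2: R0=0xf7 R1=0xb1 R2=0xf7 R3=0x67  N=1 Z=0
after  3: R0=0xf7 R1=0xf7 R2=0xf7 R3=0x67  N=1 Z=0
after  4: R0=0xee R1=0xf7 R2=0xf7 R3=0x67  N=1 Z=0
after  5: R0=0xee R1=0xff R2=0xf7 R3=0x67  N=1 Z=0
after  6: R0=0xee R1=0xe6 R2=0xf7 R3=0x67  N=1 Z=0
after  7: R0=0x7f R1=0xe6 R2=0xf7 R3=0x67  N=0 Z=0
after  8: R0=0x7f R1=0xe6 R2=0xf7 R3=0x88  N=1 Z=0
-- IRQ taken; context saved, return-PC = 9 --

SAVED = 0x88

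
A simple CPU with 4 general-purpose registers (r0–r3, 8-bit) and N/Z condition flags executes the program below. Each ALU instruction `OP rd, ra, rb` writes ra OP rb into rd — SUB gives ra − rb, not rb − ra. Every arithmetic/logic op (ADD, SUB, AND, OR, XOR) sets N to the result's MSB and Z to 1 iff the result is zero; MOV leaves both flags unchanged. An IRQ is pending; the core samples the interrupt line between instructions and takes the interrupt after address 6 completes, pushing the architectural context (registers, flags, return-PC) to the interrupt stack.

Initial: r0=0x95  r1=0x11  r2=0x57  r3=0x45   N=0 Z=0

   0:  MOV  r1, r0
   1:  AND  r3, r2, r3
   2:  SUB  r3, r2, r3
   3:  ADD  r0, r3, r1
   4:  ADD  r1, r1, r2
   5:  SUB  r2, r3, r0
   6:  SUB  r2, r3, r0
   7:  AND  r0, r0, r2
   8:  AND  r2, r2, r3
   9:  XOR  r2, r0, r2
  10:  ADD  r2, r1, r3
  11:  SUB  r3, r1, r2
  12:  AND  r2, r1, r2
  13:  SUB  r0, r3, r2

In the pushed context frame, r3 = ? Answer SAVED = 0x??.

SAVED = 0x12

after  0: r0=0x95 r1=0x95 r2=0x57 r3=0x45  N=0 Z=0
after  1: r0=0x95 r1=0x95 r2=0x57 r3=0x45  N=0 Z=0
after  2: r0=0x95 r1=0x95 r2=0x57 r3=0x12  N=0 Z=0
after  3: r0=0xa7 r1=0x95 r2=0x57 r3=0x12  N=1 Z=0
after  4: r0=0xa7 r1=0xec r2=0x57 r3=0x12  N=1 Z=0
after  5: r0=0xa7 r1=0xec r2=0x6b r3=0x12  N=0 Z=0
after  6: r0=0xa7 r1=0xec r2=0x6b r3=0x12  N=0 Z=0
-- IRQ taken; context saved, return-PC = 7 --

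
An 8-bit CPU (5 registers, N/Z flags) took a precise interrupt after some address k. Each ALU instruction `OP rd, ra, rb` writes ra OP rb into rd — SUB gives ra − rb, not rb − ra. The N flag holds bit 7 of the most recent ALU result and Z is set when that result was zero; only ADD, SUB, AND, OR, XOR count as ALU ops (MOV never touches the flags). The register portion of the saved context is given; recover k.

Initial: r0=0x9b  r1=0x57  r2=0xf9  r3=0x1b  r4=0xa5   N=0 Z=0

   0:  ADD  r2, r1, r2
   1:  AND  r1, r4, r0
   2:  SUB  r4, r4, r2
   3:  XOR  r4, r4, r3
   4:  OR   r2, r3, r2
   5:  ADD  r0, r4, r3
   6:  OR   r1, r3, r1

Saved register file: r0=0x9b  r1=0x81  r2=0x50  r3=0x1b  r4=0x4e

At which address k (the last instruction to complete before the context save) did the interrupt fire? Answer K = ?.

K = 3

after  0: r0=0x9b r1=0x57 r2=0x50 r3=0x1b r4=0xa5  N=0 Z=0
after  1: r0=0x9b r1=0x81 r2=0x50 r3=0x1b r4=0xa5  N=1 Z=0
after  2: r0=0x9b r1=0x81 r2=0x50 r3=0x1b r4=0x55  N=0 Z=0
after  3: r0=0x9b r1=0x81 r2=0x50 r3=0x1b r4=0x4e  N=0 Z=0
-- IRQ taken; context saved, return-PC = 4 --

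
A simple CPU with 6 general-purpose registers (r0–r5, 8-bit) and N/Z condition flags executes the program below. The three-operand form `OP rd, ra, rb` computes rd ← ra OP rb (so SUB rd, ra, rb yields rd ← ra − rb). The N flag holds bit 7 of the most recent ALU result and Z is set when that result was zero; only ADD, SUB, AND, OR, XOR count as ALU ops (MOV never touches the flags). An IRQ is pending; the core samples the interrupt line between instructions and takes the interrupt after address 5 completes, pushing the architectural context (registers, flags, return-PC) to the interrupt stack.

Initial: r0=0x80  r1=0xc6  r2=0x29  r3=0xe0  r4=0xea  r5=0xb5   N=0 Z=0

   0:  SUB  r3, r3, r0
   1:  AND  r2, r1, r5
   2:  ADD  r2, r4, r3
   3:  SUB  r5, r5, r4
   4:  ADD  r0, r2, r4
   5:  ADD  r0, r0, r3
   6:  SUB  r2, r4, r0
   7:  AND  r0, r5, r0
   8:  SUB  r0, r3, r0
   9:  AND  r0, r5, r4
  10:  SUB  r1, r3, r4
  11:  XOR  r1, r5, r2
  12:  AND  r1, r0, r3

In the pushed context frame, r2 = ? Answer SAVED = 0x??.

SAVED = 0x4a

after  0: r0=0x80 r1=0xc6 r2=0x29 r3=0x60 r4=0xea r5=0xb5  N=0 Z=0
after  1: r0=0x80 r1=0xc6 r2=0x84 r3=0x60 r4=0xea r5=0xb5  N=1 Z=0
after  2: r0=0x80 r1=0xc6 r2=0x4a r3=0x60 r4=0xea r5=0xb5  N=0 Z=0
after  3: r0=0x80 r1=0xc6 r2=0x4a r3=0x60 r4=0xea r5=0xcb  N=1 Z=0
after  4: r0=0x34 r1=0xc6 r2=0x4a r3=0x60 r4=0xea r5=0xcb  N=0 Z=0
after  5: r0=0x94 r1=0xc6 r2=0x4a r3=0x60 r4=0xea r5=0xcb  N=1 Z=0
-- IRQ taken; context saved, return-PC = 6 --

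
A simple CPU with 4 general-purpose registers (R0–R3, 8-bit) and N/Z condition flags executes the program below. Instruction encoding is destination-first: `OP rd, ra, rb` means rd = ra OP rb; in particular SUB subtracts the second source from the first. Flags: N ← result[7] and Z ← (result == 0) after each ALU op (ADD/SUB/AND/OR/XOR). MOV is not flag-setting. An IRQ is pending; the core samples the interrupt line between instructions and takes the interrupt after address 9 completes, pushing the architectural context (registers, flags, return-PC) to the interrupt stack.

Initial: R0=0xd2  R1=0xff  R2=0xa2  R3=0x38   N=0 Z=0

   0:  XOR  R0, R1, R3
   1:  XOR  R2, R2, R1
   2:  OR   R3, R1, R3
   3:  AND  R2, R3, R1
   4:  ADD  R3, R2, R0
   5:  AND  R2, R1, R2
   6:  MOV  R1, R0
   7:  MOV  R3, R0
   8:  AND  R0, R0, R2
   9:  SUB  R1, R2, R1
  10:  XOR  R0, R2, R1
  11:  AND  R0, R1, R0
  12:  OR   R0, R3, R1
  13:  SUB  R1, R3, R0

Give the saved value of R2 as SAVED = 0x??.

after  0: R0=0xc7 R1=0xff R2=0xa2 R3=0x38  N=1 Z=0
after  1: R0=0xc7 R1=0xff R2=0x5d R3=0x38  N=0 Z=0
after  2: R0=0xc7 R1=0xff R2=0x5d R3=0xff  N=1 Z=0
after  3: R0=0xc7 R1=0xff R2=0xff R3=0xff  N=1 Z=0
after  4: R0=0xc7 R1=0xff R2=0xff R3=0xc6  N=1 Z=0
after  5: R0=0xc7 R1=0xff R2=0xff R3=0xc6  N=1 Z=0
after  6: R0=0xc7 R1=0xc7 R2=0xff R3=0xc6  N=1 Z=0
after  7: R0=0xc7 R1=0xc7 R2=0xff R3=0xc7  N=1 Z=0
after  8: R0=0xc7 R1=0xc7 R2=0xff R3=0xc7  N=1 Z=0
after  9: R0=0xc7 R1=0x38 R2=0xff R3=0xc7  N=0 Z=0
-- IRQ taken; context saved, return-PC = 10 --

SAVED = 0xff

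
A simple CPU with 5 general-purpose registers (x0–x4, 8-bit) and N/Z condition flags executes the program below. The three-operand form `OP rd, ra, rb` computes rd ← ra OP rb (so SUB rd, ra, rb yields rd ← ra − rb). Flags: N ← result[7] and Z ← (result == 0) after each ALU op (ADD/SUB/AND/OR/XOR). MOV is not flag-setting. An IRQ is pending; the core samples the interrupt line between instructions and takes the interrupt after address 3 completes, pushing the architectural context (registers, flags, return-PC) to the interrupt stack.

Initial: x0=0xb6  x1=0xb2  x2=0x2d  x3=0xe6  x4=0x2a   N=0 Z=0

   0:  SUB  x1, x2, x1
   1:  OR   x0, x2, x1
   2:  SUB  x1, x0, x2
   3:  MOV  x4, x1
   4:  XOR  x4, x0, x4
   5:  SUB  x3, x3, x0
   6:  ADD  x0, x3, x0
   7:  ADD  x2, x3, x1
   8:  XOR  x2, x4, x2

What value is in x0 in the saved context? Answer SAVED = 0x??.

SAVED = 0x7f

after  0: x0=0xb6 x1=0x7b x2=0x2d x3=0xe6 x4=0x2a  N=0 Z=0
after  1: x0=0x7f x1=0x7b x2=0x2d x3=0xe6 x4=0x2a  N=0 Z=0
after  2: x0=0x7f x1=0x52 x2=0x2d x3=0xe6 x4=0x2a  N=0 Z=0
after  3: x0=0x7f x1=0x52 x2=0x2d x3=0xe6 x4=0x52  N=0 Z=0
-- IRQ taken; context saved, return-PC = 4 --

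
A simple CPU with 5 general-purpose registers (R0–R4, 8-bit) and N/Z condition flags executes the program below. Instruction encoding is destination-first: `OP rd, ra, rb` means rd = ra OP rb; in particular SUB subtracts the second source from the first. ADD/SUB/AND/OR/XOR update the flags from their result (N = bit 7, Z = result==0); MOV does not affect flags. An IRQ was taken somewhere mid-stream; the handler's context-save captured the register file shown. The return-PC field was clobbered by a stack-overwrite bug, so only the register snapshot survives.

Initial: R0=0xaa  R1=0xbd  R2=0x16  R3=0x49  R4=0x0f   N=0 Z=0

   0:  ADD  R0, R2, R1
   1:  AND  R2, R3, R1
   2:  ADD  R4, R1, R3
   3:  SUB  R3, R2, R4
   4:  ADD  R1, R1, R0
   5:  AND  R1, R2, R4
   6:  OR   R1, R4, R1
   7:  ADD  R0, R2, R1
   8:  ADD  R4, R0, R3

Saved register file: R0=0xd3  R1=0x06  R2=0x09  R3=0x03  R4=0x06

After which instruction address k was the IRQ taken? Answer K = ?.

after  0: R0=0xd3 R1=0xbd R2=0x16 R3=0x49 R4=0x0f  N=1 Z=0
after  1: R0=0xd3 R1=0xbd R2=0x09 R3=0x49 R4=0x0f  N=0 Z=0
after  2: R0=0xd3 R1=0xbd R2=0x09 R3=0x49 R4=0x06  N=0 Z=0
after  3: R0=0xd3 R1=0xbd R2=0x09 R3=0x03 R4=0x06  N=0 Z=0
after  4: R0=0xd3 R1=0x90 R2=0x09 R3=0x03 R4=0x06  N=1 Z=0
after  5: R0=0xd3 R1=0x00 R2=0x09 R3=0x03 R4=0x06  N=0 Z=1
after  6: R0=0xd3 R1=0x06 R2=0x09 R3=0x03 R4=0x06  N=0 Z=0
-- IRQ taken; context saved, return-PC = 7 --

K = 6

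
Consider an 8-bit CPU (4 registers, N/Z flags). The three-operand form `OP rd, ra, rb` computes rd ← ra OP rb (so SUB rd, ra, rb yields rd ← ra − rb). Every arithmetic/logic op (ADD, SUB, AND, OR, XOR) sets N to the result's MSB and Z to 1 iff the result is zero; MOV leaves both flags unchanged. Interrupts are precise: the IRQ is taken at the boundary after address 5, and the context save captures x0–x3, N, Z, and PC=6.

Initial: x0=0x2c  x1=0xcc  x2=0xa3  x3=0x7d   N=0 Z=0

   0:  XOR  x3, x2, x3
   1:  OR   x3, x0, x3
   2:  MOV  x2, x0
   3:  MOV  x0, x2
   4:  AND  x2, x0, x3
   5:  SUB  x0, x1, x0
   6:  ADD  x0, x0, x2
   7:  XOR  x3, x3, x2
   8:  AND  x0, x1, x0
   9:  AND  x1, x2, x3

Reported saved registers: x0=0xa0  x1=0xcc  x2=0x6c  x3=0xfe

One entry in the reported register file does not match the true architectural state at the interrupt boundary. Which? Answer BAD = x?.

after  0: x0=0x2c x1=0xcc x2=0xa3 x3=0xde  N=1 Z=0
after  1: x0=0x2c x1=0xcc x2=0xa3 x3=0xfe  N=1 Z=0
after  2: x0=0x2c x1=0xcc x2=0x2c x3=0xfe  N=1 Z=0
after  3: x0=0x2c x1=0xcc x2=0x2c x3=0xfe  N=1 Z=0
after  4: x0=0x2c x1=0xcc x2=0x2c x3=0xfe  N=0 Z=0
after  5: x0=0xa0 x1=0xcc x2=0x2c x3=0xfe  N=1 Z=0
-- IRQ taken; context saved, return-PC = 6 --
mismatch: x2: reported 0x6c vs actual 0x2c

BAD = x2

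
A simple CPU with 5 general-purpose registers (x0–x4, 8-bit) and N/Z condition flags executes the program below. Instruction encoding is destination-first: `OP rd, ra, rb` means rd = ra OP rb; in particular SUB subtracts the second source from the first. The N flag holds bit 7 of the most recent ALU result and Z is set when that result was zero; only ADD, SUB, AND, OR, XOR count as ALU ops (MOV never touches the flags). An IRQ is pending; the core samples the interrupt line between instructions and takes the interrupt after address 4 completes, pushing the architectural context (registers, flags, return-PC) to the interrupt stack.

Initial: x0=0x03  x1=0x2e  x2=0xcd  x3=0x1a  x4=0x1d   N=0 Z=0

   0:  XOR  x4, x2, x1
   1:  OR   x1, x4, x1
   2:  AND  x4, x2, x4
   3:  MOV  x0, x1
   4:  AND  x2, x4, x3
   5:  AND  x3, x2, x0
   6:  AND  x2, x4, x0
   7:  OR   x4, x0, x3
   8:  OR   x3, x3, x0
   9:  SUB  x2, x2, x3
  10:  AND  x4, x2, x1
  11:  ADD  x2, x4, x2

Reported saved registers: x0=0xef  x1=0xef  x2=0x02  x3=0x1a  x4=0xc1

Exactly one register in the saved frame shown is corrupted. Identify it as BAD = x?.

after  0: x0=0x03 x1=0x2e x2=0xcd x3=0x1a x4=0xe3  N=1 Z=0
after  1: x0=0x03 x1=0xef x2=0xcd x3=0x1a x4=0xe3  N=1 Z=0
after  2: x0=0x03 x1=0xef x2=0xcd x3=0x1a x4=0xc1  N=1 Z=0
after  3: x0=0xef x1=0xef x2=0xcd x3=0x1a x4=0xc1  N=1 Z=0
after  4: x0=0xef x1=0xef x2=0x00 x3=0x1a x4=0xc1  N=0 Z=1
-- IRQ taken; context saved, return-PC = 5 --
mismatch: x2: reported 0x02 vs actual 0x00

BAD = x2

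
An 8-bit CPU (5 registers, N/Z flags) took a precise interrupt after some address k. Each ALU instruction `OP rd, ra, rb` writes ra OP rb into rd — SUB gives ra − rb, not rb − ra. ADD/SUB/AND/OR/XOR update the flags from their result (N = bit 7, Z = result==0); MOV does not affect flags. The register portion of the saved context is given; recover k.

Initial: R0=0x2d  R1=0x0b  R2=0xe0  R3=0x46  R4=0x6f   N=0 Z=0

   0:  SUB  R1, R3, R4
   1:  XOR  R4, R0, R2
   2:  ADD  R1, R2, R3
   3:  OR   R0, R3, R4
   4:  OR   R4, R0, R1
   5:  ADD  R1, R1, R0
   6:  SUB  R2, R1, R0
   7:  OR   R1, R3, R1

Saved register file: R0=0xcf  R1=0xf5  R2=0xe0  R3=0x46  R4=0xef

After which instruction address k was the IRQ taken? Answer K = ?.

K = 5

after  0: R0=0x2d R1=0xd7 R2=0xe0 R3=0x46 R4=0x6f  N=1 Z=0
after  1: R0=0x2d R1=0xd7 R2=0xe0 R3=0x46 R4=0xcd  N=1 Z=0
after  2: R0=0x2d R1=0x26 R2=0xe0 R3=0x46 R4=0xcd  N=0 Z=0
after  3: R0=0xcf R1=0x26 R2=0xe0 R3=0x46 R4=0xcd  N=1 Z=0
after  4: R0=0xcf R1=0x26 R2=0xe0 R3=0x46 R4=0xef  N=1 Z=0
after  5: R0=0xcf R1=0xf5 R2=0xe0 R3=0x46 R4=0xef  N=1 Z=0
-- IRQ taken; context saved, return-PC = 6 --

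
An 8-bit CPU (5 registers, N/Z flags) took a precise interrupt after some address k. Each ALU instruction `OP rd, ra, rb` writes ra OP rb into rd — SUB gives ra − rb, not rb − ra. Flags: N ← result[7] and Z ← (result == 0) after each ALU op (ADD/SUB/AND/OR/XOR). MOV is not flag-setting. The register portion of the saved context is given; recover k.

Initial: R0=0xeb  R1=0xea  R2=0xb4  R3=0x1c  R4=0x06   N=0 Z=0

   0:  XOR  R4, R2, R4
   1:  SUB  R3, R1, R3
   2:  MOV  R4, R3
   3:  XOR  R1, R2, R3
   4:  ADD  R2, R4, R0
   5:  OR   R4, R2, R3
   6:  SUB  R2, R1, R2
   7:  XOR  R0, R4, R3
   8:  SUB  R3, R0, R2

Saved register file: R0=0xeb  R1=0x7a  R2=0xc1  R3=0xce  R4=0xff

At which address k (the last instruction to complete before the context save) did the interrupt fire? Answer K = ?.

after  0: R0=0xeb R1=0xea R2=0xb4 R3=0x1c R4=0xb2  N=1 Z=0
after  1: R0=0xeb R1=0xea R2=0xb4 R3=0xce R4=0xb2  N=1 Z=0
after  2: R0=0xeb R1=0xea R2=0xb4 R3=0xce R4=0xce  N=1 Z=0
after  3: R0=0xeb R1=0x7a R2=0xb4 R3=0xce R4=0xce  N=0 Z=0
after  4: R0=0xeb R1=0x7a R2=0xb9 R3=0xce R4=0xce  N=1 Z=0
after  5: R0=0xeb R1=0x7a R2=0xb9 R3=0xce R4=0xff  N=1 Z=0
after  6: R0=0xeb R1=0x7a R2=0xc1 R3=0xce R4=0xff  N=1 Z=0
-- IRQ taken; context saved, return-PC = 7 --

K = 6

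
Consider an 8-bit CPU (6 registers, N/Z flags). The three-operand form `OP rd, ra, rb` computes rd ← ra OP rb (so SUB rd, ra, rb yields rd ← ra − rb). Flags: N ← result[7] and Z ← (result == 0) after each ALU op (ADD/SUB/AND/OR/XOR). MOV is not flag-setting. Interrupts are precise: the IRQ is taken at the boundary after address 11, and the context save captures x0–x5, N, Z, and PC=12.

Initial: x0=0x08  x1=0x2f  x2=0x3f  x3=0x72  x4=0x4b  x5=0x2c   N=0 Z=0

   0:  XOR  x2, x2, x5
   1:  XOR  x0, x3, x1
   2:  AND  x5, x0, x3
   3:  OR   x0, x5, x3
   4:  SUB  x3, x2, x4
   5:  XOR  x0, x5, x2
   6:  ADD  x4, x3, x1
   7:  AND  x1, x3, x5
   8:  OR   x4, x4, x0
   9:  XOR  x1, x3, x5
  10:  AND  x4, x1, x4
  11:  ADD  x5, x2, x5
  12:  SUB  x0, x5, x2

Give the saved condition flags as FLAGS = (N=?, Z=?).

FLAGS = (N=0, Z=0)

after  0: x0=0x08 x1=0x2f x2=0x13 x3=0x72 x4=0x4b x5=0x2c  N=0 Z=0
after  1: x0=0x5d x1=0x2f x2=0x13 x3=0x72 x4=0x4b x5=0x2c  N=0 Z=0
after  2: x0=0x5d x1=0x2f x2=0x13 x3=0x72 x4=0x4b x5=0x50  N=0 Z=0
after  3: x0=0x72 x1=0x2f x2=0x13 x3=0x72 x4=0x4b x5=0x50  N=0 Z=0
after  4: x0=0x72 x1=0x2f x2=0x13 x3=0xc8 x4=0x4b x5=0x50  N=1 Z=0
after  5: x0=0x43 x1=0x2f x2=0x13 x3=0xc8 x4=0x4b x5=0x50  N=0 Z=0
after  6: x0=0x43 x1=0x2f x2=0x13 x3=0xc8 x4=0xf7 x5=0x50  N=1 Z=0
after  7: x0=0x43 x1=0x40 x2=0x13 x3=0xc8 x4=0xf7 x5=0x50  N=0 Z=0
after  8: x0=0x43 x1=0x40 x2=0x13 x3=0xc8 x4=0xf7 x5=0x50  N=1 Z=0
after  9: x0=0x43 x1=0x98 x2=0x13 x3=0xc8 x4=0xf7 x5=0x50  N=1 Z=0
after 10: x0=0x43 x1=0x98 x2=0x13 x3=0xc8 x4=0x90 x5=0x50  N=1 Z=0
after 11: x0=0x43 x1=0x98 x2=0x13 x3=0xc8 x4=0x90 x5=0x63  N=0 Z=0
-- IRQ taken; context saved, return-PC = 12 --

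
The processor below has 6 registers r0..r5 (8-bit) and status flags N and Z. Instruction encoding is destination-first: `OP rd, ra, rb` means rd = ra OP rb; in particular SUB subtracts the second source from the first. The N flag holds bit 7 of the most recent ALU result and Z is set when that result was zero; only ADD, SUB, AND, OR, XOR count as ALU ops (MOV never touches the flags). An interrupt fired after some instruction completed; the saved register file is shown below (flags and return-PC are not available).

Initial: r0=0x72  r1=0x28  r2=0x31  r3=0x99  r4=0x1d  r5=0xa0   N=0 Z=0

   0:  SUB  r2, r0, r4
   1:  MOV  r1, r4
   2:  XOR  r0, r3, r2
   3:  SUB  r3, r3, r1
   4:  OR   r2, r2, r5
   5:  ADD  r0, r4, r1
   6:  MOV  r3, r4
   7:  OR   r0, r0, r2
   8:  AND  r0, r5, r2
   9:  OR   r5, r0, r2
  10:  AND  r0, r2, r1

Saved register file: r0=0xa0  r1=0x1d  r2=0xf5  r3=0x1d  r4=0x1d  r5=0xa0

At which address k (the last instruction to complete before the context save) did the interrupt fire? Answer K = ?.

after  0: r0=0x72 r1=0x28 r2=0x55 r3=0x99 r4=0x1d r5=0xa0  N=0 Z=0
after  1: r0=0x72 r1=0x1d r2=0x55 r3=0x99 r4=0x1d r5=0xa0  N=0 Z=0
after  2: r0=0xcc r1=0x1d r2=0x55 r3=0x99 r4=0x1d r5=0xa0  N=1 Z=0
after  3: r0=0xcc r1=0x1d r2=0x55 r3=0x7c r4=0x1d r5=0xa0  N=0 Z=0
after  4: r0=0xcc r1=0x1d r2=0xf5 r3=0x7c r4=0x1d r5=0xa0  N=1 Z=0
after  5: r0=0x3a r1=0x1d r2=0xf5 r3=0x7c r4=0x1d r5=0xa0  N=0 Z=0
after  6: r0=0x3a r1=0x1d r2=0xf5 r3=0x1d r4=0x1d r5=0xa0  N=0 Z=0
after  7: r0=0xff r1=0x1d r2=0xf5 r3=0x1d r4=0x1d r5=0xa0  N=1 Z=0
after  8: r0=0xa0 r1=0x1d r2=0xf5 r3=0x1d r4=0x1d r5=0xa0  N=1 Z=0
-- IRQ taken; context saved, return-PC = 9 --

K = 8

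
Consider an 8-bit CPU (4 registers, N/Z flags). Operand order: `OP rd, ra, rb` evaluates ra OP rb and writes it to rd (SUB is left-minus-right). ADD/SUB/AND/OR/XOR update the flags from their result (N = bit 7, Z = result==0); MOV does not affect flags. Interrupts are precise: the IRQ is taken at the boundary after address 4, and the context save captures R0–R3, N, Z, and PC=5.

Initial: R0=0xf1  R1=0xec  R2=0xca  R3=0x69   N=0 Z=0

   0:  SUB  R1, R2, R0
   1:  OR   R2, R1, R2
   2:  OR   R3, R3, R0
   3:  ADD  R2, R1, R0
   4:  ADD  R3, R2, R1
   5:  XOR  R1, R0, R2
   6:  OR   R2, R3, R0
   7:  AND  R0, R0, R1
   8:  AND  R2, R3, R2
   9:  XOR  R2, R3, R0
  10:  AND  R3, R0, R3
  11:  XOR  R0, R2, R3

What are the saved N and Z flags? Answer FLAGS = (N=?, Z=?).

FLAGS = (N=1, Z=0)

after  0: R0=0xf1 R1=0xd9 R2=0xca R3=0x69  N=1 Z=0
after  1: R0=0xf1 R1=0xd9 R2=0xdb R3=0x69  N=1 Z=0
after  2: R0=0xf1 R1=0xd9 R2=0xdb R3=0xf9  N=1 Z=0
after  3: R0=0xf1 R1=0xd9 R2=0xca R3=0xf9  N=1 Z=0
after  4: R0=0xf1 R1=0xd9 R2=0xca R3=0xa3  N=1 Z=0
-- IRQ taken; context saved, return-PC = 5 --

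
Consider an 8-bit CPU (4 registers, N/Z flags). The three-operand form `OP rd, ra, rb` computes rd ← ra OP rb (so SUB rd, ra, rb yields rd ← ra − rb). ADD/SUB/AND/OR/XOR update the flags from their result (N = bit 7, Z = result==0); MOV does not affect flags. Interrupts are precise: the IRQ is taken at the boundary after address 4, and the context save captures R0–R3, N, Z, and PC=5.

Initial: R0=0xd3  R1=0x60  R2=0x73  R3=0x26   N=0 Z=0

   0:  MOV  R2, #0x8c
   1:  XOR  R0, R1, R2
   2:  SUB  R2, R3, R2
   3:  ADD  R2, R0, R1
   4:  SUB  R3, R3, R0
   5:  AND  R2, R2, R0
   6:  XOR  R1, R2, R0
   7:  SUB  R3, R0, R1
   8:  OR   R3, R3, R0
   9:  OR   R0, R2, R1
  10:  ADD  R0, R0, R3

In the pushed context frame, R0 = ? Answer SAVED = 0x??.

after  0: R0=0xd3 R1=0x60 R2=0x8c R3=0x26  N=0 Z=0
after  1: R0=0xec R1=0x60 R2=0x8c R3=0x26  N=1 Z=0
after  2: R0=0xec R1=0x60 R2=0x9a R3=0x26  N=1 Z=0
after  3: R0=0xec R1=0x60 R2=0x4c R3=0x26  N=0 Z=0
after  4: R0=0xec R1=0x60 R2=0x4c R3=0x3a  N=0 Z=0
-- IRQ taken; context saved, return-PC = 5 --

SAVED = 0xec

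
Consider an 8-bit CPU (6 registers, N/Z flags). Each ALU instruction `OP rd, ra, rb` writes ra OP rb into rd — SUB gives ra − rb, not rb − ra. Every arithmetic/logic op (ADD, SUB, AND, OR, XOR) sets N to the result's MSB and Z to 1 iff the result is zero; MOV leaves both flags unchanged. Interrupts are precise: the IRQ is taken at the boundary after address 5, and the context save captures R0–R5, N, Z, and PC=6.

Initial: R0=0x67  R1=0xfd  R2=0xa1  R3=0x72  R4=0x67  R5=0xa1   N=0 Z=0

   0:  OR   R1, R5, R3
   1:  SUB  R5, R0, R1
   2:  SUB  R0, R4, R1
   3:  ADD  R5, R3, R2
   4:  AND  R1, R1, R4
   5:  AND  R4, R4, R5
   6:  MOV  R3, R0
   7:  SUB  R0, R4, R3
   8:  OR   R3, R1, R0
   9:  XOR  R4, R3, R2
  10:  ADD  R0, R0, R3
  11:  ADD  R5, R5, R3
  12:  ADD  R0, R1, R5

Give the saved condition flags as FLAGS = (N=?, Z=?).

FLAGS = (N=0, Z=0)

after  0: R0=0x67 R1=0xf3 R2=0xa1 R3=0x72 R4=0x67 R5=0xa1  N=1 Z=0
after  1: R0=0x67 R1=0xf3 R2=0xa1 R3=0x72 R4=0x67 R5=0x74  N=0 Z=0
after  2: R0=0x74 R1=0xf3 R2=0xa1 R3=0x72 R4=0x67 R5=0x74  N=0 Z=0
after  3: R0=0x74 R1=0xf3 R2=0xa1 R3=0x72 R4=0x67 R5=0x13  N=0 Z=0
after  4: R0=0x74 R1=0x63 R2=0xa1 R3=0x72 R4=0x67 R5=0x13  N=0 Z=0
after  5: R0=0x74 R1=0x63 R2=0xa1 R3=0x72 R4=0x03 R5=0x13  N=0 Z=0
-- IRQ taken; context saved, return-PC = 6 --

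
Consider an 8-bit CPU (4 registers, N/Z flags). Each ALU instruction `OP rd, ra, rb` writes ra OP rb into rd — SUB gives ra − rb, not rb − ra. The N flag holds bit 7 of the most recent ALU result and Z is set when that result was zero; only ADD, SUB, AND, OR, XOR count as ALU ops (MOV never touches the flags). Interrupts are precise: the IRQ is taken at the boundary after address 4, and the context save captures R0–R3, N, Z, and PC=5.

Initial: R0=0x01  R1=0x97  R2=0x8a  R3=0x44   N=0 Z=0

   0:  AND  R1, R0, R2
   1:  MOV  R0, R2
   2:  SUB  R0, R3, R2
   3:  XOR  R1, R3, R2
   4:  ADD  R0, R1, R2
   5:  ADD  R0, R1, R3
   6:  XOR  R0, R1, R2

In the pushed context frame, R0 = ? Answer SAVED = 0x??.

SAVED = 0x58

after  0: R0=0x01 R1=0x00 R2=0x8a R3=0x44  N=0 Z=1
after  1: R0=0x8a R1=0x00 R2=0x8a R3=0x44  N=0 Z=1
after  2: R0=0xba R1=0x00 R2=0x8a R3=0x44  N=1 Z=0
after  3: R0=0xba R1=0xce R2=0x8a R3=0x44  N=1 Z=0
after  4: R0=0x58 R1=0xce R2=0x8a R3=0x44  N=0 Z=0
-- IRQ taken; context saved, return-PC = 5 --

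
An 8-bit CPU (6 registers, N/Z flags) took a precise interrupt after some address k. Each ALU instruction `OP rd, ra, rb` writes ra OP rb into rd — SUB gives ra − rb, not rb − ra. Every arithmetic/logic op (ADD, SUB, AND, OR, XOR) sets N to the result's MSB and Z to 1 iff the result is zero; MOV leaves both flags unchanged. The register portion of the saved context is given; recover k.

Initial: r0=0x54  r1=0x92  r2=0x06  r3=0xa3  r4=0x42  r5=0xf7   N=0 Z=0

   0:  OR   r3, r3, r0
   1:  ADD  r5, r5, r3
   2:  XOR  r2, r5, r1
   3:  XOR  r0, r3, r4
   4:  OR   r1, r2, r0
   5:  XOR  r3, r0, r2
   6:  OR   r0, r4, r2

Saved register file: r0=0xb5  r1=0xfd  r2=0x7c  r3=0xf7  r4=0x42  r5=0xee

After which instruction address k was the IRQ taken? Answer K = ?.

after  0: r0=0x54 r1=0x92 r2=0x06 r3=0xf7 r4=0x42 r5=0xf7  N=1 Z=0
after  1: r0=0x54 r1=0x92 r2=0x06 r3=0xf7 r4=0x42 r5=0xee  N=1 Z=0
after  2: r0=0x54 r1=0x92 r2=0x7c r3=0xf7 r4=0x42 r5=0xee  N=0 Z=0
after  3: r0=0xb5 r1=0x92 r2=0x7c r3=0xf7 r4=0x42 r5=0xee  N=1 Z=0
after  4: r0=0xb5 r1=0xfd r2=0x7c r3=0xf7 r4=0x42 r5=0xee  N=1 Z=0
-- IRQ taken; context saved, return-PC = 5 --

K = 4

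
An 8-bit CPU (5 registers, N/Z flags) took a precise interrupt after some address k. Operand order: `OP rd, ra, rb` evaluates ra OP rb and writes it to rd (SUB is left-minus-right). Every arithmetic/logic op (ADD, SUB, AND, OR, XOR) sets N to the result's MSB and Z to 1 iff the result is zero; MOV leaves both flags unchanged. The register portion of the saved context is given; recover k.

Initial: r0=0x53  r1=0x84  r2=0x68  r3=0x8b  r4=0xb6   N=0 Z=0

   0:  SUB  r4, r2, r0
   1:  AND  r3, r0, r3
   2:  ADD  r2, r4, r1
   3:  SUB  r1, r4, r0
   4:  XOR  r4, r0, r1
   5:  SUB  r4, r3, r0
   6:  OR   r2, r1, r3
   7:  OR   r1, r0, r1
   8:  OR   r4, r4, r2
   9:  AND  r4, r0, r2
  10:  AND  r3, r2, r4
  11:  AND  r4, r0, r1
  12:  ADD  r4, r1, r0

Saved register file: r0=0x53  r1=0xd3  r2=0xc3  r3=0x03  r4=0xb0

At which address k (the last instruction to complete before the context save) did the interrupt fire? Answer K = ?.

K = 7

after  0: r0=0x53 r1=0x84 r2=0x68 r3=0x8b r4=0x15  N=0 Z=0
after  1: r0=0x53 r1=0x84 r2=0x68 r3=0x03 r4=0x15  N=0 Z=0
after  2: r0=0x53 r1=0x84 r2=0x99 r3=0x03 r4=0x15  N=1 Z=0
after  3: r0=0x53 r1=0xc2 r2=0x99 r3=0x03 r4=0x15  N=1 Z=0
after  4: r0=0x53 r1=0xc2 r2=0x99 r3=0x03 r4=0x91  N=1 Z=0
after  5: r0=0x53 r1=0xc2 r2=0x99 r3=0x03 r4=0xb0  N=1 Z=0
after  6: r0=0x53 r1=0xc2 r2=0xc3 r3=0x03 r4=0xb0  N=1 Z=0
after  7: r0=0x53 r1=0xd3 r2=0xc3 r3=0x03 r4=0xb0  N=1 Z=0
-- IRQ taken; context saved, return-PC = 8 --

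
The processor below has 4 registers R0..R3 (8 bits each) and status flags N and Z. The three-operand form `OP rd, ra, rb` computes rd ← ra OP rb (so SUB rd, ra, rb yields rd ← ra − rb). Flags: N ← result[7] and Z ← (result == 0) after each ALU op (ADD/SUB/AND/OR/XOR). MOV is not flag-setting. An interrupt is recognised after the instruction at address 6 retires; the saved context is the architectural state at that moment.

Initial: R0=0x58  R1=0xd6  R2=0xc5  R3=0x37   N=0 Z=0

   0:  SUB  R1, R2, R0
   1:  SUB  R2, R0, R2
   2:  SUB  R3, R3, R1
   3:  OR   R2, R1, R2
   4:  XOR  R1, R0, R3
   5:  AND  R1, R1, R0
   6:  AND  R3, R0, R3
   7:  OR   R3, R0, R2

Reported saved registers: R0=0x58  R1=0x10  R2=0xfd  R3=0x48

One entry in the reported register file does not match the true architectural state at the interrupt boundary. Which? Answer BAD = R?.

after  0: R0=0x58 R1=0x6d R2=0xc5 R3=0x37  N=0 Z=0
after  1: R0=0x58 R1=0x6d R2=0x93 R3=0x37  N=1 Z=0
after  2: R0=0x58 R1=0x6d R2=0x93 R3=0xca  N=1 Z=0
after  3: R0=0x58 R1=0x6d R2=0xff R3=0xca  N=1 Z=0
after  4: R0=0x58 R1=0x92 R2=0xff R3=0xca  N=1 Z=0
after  5: R0=0x58 R1=0x10 R2=0xff R3=0xca  N=0 Z=0
after  6: R0=0x58 R1=0x10 R2=0xff R3=0x48  N=0 Z=0
-- IRQ taken; context saved, return-PC = 7 --
mismatch: R2: reported 0xfd vs actual 0xff

BAD = R2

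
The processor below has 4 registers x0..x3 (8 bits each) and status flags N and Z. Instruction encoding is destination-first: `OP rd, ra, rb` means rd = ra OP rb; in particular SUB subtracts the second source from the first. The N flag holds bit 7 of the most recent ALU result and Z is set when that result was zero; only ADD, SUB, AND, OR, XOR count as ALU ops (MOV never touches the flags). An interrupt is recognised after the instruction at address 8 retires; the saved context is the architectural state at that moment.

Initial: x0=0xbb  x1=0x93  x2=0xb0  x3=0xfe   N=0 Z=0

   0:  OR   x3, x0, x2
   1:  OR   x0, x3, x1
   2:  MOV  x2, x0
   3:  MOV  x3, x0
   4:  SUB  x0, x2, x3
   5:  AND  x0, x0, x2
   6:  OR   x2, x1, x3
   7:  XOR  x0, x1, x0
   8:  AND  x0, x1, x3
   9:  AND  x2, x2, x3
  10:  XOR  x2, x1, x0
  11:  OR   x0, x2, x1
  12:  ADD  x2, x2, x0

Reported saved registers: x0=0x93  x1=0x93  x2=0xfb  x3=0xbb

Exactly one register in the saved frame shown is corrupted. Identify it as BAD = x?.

BAD = x2

after  0: x0=0xbb x1=0x93 x2=0xb0 x3=0xbb  N=1 Z=0
after  1: x0=0xbb x1=0x93 x2=0xb0 x3=0xbb  N=1 Z=0
after  2: x0=0xbb x1=0x93 x2=0xbb x3=0xbb  N=1 Z=0
after  3: x0=0xbb x1=0x93 x2=0xbb x3=0xbb  N=1 Z=0
after  4: x0=0x00 x1=0x93 x2=0xbb x3=0xbb  N=0 Z=1
after  5: x0=0x00 x1=0x93 x2=0xbb x3=0xbb  N=0 Z=1
after  6: x0=0x00 x1=0x93 x2=0xbb x3=0xbb  N=1 Z=0
after  7: x0=0x93 x1=0x93 x2=0xbb x3=0xbb  N=1 Z=0
after  8: x0=0x93 x1=0x93 x2=0xbb x3=0xbb  N=1 Z=0
-- IRQ taken; context saved, return-PC = 9 --
mismatch: x2: reported 0xfb vs actual 0xbb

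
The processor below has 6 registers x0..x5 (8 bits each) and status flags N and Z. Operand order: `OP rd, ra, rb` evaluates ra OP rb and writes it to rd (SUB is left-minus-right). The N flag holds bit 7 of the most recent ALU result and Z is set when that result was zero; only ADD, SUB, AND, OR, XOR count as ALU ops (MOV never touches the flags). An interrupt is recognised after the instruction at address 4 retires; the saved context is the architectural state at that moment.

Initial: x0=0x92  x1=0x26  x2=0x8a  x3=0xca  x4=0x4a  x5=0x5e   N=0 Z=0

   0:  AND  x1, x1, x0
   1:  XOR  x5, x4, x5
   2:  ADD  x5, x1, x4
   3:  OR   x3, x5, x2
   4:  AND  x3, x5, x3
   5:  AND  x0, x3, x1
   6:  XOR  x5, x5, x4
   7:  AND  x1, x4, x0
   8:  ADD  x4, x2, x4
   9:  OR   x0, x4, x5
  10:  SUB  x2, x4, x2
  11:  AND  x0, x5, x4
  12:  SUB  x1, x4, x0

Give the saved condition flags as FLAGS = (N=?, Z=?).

FLAGS = (N=0, Z=0)

after  0: x0=0x92 x1=0x02 x2=0x8a x3=0xca x4=0x4a x5=0x5e  N=0 Z=0
after  1: x0=0x92 x1=0x02 x2=0x8a x3=0xca x4=0x4a x5=0x14  N=0 Z=0
after  2: x0=0x92 x1=0x02 x2=0x8a x3=0xca x4=0x4a x5=0x4c  N=0 Z=0
after  3: x0=0x92 x1=0x02 x2=0x8a x3=0xce x4=0x4a x5=0x4c  N=1 Z=0
after  4: x0=0x92 x1=0x02 x2=0x8a x3=0x4c x4=0x4a x5=0x4c  N=0 Z=0
-- IRQ taken; context saved, return-PC = 5 --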